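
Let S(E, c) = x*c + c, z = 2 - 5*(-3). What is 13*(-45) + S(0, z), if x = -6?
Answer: -670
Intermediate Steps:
z = 17 (z = 2 + 15 = 17)
S(E, c) = -5*c (S(E, c) = -6*c + c = -5*c)
13*(-45) + S(0, z) = 13*(-45) - 5*17 = -585 - 85 = -670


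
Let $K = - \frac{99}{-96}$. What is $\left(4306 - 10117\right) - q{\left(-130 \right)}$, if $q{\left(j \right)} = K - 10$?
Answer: $- \frac{185665}{32} \approx -5802.0$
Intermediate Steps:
$K = \frac{33}{32}$ ($K = \left(-99\right) \left(- \frac{1}{96}\right) = \frac{33}{32} \approx 1.0313$)
$q{\left(j \right)} = - \frac{287}{32}$ ($q{\left(j \right)} = \frac{33}{32} - 10 = - \frac{287}{32}$)
$\left(4306 - 10117\right) - q{\left(-130 \right)} = \left(4306 - 10117\right) - - \frac{287}{32} = \left(4306 - 10117\right) + \frac{287}{32} = -5811 + \frac{287}{32} = - \frac{185665}{32}$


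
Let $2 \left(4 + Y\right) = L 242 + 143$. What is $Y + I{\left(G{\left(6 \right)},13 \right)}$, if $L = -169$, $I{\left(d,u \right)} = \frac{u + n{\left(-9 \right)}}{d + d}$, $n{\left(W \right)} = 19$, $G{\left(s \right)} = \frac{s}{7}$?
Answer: $- \frac{122177}{6} \approx -20363.0$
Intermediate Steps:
$G{\left(s \right)} = \frac{s}{7}$ ($G{\left(s \right)} = s \frac{1}{7} = \frac{s}{7}$)
$I{\left(d,u \right)} = \frac{19 + u}{2 d}$ ($I{\left(d,u \right)} = \frac{u + 19}{d + d} = \frac{19 + u}{2 d}$)
$Y = - \frac{40763}{2}$ ($Y = -4 + \frac{\left(-169\right) 242 + 143}{2} = -4 + \frac{-40898 + 143}{2} = -4 + \frac{1}{2} \left(-40755\right) = -4 - \frac{40755}{2} = - \frac{40763}{2} \approx -20382.0$)
$Y + I{\left(G{\left(6 \right)},13 \right)} = - \frac{40763}{2} + \frac{19 + 13}{2 \cdot \frac{1}{7} \cdot 6} = - \frac{40763}{2} + \frac{1}{2} \frac{1}{\frac{6}{7}} \cdot 32 = - \frac{40763}{2} + \frac{1}{2} \cdot \frac{7}{6} \cdot 32 = - \frac{40763}{2} + \frac{56}{3} = - \frac{122177}{6}$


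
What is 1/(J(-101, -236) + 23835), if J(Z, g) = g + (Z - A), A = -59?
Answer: 1/23557 ≈ 4.2450e-5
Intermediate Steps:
J(Z, g) = 59 + Z + g (J(Z, g) = g + (Z - 1*(-59)) = g + (Z + 59) = g + (59 + Z) = 59 + Z + g)
1/(J(-101, -236) + 23835) = 1/((59 - 101 - 236) + 23835) = 1/(-278 + 23835) = 1/23557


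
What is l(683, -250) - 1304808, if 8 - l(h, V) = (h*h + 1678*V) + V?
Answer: -1351539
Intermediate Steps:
l(h, V) = 8 - h² - 1679*V (l(h, V) = 8 - ((h*h + 1678*V) + V) = 8 - ((h² + 1678*V) + V) = 8 - (h² + 1679*V) = 8 + (-h² - 1679*V) = 8 - h² - 1679*V)
l(683, -250) - 1304808 = (8 - 1*683² - 1679*(-250)) - 1304808 = (8 - 1*466489 + 419750) - 1304808 = (8 - 466489 + 419750) - 1304808 = -46731 - 1304808 = -1351539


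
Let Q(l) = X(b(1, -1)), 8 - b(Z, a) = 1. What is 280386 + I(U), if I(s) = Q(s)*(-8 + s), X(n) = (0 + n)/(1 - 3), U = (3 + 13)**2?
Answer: 279518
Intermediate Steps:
U = 256 (U = 16**2 = 256)
b(Z, a) = 7 (b(Z, a) = 8 - 1*1 = 8 - 1 = 7)
X(n) = -n/2 (X(n) = n/(-2) = n*(-1/2) = -n/2)
Q(l) = -7/2 (Q(l) = -1/2*7 = -7/2)
I(s) = 28 - 7*s/2 (I(s) = -7*(-8 + s)/2 = 28 - 7*s/2)
280386 + I(U) = 280386 + (28 - 7/2*256) = 280386 + (28 - 896) = 280386 - 868 = 279518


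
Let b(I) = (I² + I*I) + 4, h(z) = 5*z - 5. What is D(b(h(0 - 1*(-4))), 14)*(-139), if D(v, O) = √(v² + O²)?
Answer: -278*√51578 ≈ -63136.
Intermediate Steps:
h(z) = -5 + 5*z
b(I) = 4 + 2*I² (b(I) = (I² + I²) + 4 = 2*I² + 4 = 4 + 2*I²)
D(v, O) = √(O² + v²)
D(b(h(0 - 1*(-4))), 14)*(-139) = √(14² + (4 + 2*(-5 + 5*(0 - 1*(-4)))²)²)*(-139) = √(196 + (4 + 2*(-5 + 5*(0 + 4))²)²)*(-139) = √(196 + (4 + 2*(-5 + 5*4)²)²)*(-139) = √(196 + (4 + 2*(-5 + 20)²)²)*(-139) = √(196 + (4 + 2*15²)²)*(-139) = √(196 + (4 + 2*225)²)*(-139) = √(196 + (4 + 450)²)*(-139) = √(196 + 454²)*(-139) = √(196 + 206116)*(-139) = √206312*(-139) = (2*√51578)*(-139) = -278*√51578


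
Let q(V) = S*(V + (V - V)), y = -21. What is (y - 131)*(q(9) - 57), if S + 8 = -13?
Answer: 37392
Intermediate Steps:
S = -21 (S = -8 - 13 = -21)
q(V) = -21*V (q(V) = -21*(V + (V - V)) = -21*(V + 0) = -21*V)
(y - 131)*(q(9) - 57) = (-21 - 131)*(-21*9 - 57) = -152*(-189 - 57) = -152*(-246) = 37392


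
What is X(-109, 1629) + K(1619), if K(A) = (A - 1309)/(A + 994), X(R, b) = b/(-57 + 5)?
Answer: -326189/10452 ≈ -31.208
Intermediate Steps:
X(R, b) = -b/52 (X(R, b) = b/(-52) = -b/52)
K(A) = (-1309 + A)/(994 + A)
X(-109, 1629) + K(1619) = -1/52*1629 + (-1309 + 1619)/(994 + 1619) = -1629/52 + 310/2613 = -326189/10452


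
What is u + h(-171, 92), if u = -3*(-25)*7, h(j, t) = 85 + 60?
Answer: 670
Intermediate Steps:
h(j, t) = 145
u = 525 (u = 75*7 = 525)
u + h(-171, 92) = 525 + 145 = 670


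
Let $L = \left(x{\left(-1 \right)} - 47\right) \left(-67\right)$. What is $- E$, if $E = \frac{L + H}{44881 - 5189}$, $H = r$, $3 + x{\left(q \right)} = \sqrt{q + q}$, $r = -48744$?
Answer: $\frac{22697}{19846} + \frac{67 i \sqrt{2}}{39692} \approx 1.1437 + 0.0023872 i$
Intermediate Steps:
$x{\left(q \right)} = -3 + \sqrt{2} \sqrt{q}$ ($x{\left(q \right)} = -3 + \sqrt{q + q} = -3 + \sqrt{2 q} = -3 + \sqrt{2} \sqrt{q}$)
$H = -48744$
$L = 3350 - 67 i \sqrt{2}$ ($L = \left(\left(-3 + \sqrt{2} \sqrt{-1}\right) - 47\right) \left(-67\right) = \left(\left(-3 + \sqrt{2} i\right) - 47\right) \left(-67\right) = \left(\left(-3 + i \sqrt{2}\right) - 47\right) \left(-67\right) = \left(-50 + i \sqrt{2}\right) \left(-67\right) = 3350 - 67 i \sqrt{2} \approx 3350.0 - 94.752 i$)
$E = - \frac{22697}{19846} - \frac{67 i \sqrt{2}}{39692}$ ($E = \frac{\left(3350 - 67 i \sqrt{2}\right) - 48744}{44881 - 5189} = \frac{-45394 - 67 i \sqrt{2}}{39692} = \left(-45394 - 67 i \sqrt{2}\right) \frac{1}{39692} = - \frac{22697}{19846} - \frac{67 i \sqrt{2}}{39692} \approx -1.1437 - 0.0023872 i$)
$- E = - (- \frac{22697}{19846} - \frac{67 i \sqrt{2}}{39692}) = \frac{22697}{19846} + \frac{67 i \sqrt{2}}{39692}$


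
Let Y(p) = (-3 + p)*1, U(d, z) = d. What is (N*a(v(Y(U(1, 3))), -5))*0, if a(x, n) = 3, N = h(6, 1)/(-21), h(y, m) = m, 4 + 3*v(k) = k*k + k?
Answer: 0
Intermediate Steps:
Y(p) = -3 + p
v(k) = -4/3 + k/3 + k**2/3 (v(k) = -4/3 + (k*k + k)/3 = -4/3 + (k**2 + k)/3 = -4/3 + (k + k**2)/3 = -4/3 + (k/3 + k**2/3) = -4/3 + k/3 + k**2/3)
N = -1/21 (N = 1/(-21) = 1*(-1/21) = -1/21 ≈ -0.047619)
(N*a(v(Y(U(1, 3))), -5))*0 = -1/21*3*0 = -1/7*0 = 0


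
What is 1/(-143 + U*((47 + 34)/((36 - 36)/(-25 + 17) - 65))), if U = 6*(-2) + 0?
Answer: -65/8323 ≈ -0.0078097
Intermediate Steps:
U = -12 (U = -12 + 0 = -12)
1/(-143 + U*((47 + 34)/((36 - 36)/(-25 + 17) - 65))) = 1/(-143 - 12*(47 + 34)/((36 - 36)/(-25 + 17) - 65)) = 1/(-143 - 972/(0/(-8) - 65)) = 1/(-143 - 972/(0*(-1/8) - 65)) = 1/(-143 - 972/(0 - 65)) = 1/(-143 - 972/(-65)) = 1/(-143 - 972*(-1)/65) = 1/(-143 - 12*(-81/65)) = 1/(-143 + 972/65) = 1/(-8323/65) = -65/8323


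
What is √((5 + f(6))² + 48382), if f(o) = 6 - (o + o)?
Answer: √48383 ≈ 219.96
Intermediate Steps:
f(o) = 6 - 2*o
√((5 + f(6))² + 48382) = √((5 + (6 - 2*6))² + 48382) = √((5 + (6 - 12))² + 48382) = √((5 - 6)² + 48382) = √((-1)² + 48382) = √(1 + 48382) = √48383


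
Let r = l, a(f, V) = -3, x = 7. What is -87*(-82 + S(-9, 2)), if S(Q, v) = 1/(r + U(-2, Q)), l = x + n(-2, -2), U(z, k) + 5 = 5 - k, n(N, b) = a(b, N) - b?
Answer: 35641/5 ≈ 7128.2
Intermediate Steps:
n(N, b) = -3 - b
U(z, k) = -k (U(z, k) = -5 + (5 - k) = -k)
l = 6 (l = 7 + (-3 - 1*(-2)) = 7 + (-3 + 2) = 7 - 1 = 6)
r = 6
S(Q, v) = 1/(6 - Q)
-87*(-82 + S(-9, 2)) = -87*(-82 - 1/(-6 - 9)) = -87*(-82 - 1/(-15)) = -87*(-82 - 1*(-1/15)) = -87*(-82 + 1/15) = -87*(-1229/15) = 35641/5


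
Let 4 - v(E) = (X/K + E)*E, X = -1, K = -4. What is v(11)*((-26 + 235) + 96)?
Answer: -146095/4 ≈ -36524.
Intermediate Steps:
v(E) = 4 - E*(¼ + E) (v(E) = 4 - (-1/(-4) + E)*E = 4 - (-1*(-¼) + E)*E = 4 - (¼ + E)*E = 4 - E*(¼ + E))
v(11)*((-26 + 235) + 96) = (4 - 1*11² - ¼*11)*((-26 + 235) + 96) = (4 - 1*121 - 11/4)*(209 + 96) = (4 - 121 - 11/4)*305 = -479/4*305 = -146095/4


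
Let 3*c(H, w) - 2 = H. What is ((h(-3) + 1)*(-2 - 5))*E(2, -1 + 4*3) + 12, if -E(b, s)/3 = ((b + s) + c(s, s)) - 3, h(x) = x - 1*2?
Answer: -1192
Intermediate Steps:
h(x) = -2 + x (h(x) = x - 2 = -2 + x)
c(H, w) = ⅔ + H/3
E(b, s) = 7 - 4*s - 3*b (E(b, s) = -3*(((b + s) + (⅔ + s/3)) - 3) = -3*((⅔ + b + 4*s/3) - 3) = -3*(-7/3 + b + 4*s/3) = 7 - 4*s - 3*b)
((h(-3) + 1)*(-2 - 5))*E(2, -1 + 4*3) + 12 = (((-2 - 3) + 1)*(-2 - 5))*(7 - 4*(-1 + 4*3) - 3*2) + 12 = ((-5 + 1)*(-7))*(7 - 4*(-1 + 12) - 6) + 12 = (-4*(-7))*(7 - 4*11 - 6) + 12 = 28*(7 - 44 - 6) + 12 = 28*(-43) + 12 = -1204 + 12 = -1192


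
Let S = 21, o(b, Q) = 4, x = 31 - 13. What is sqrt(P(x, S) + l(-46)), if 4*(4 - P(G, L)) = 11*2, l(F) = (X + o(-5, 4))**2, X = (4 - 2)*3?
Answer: sqrt(394)/2 ≈ 9.9247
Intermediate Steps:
x = 18
X = 6 (X = 2*3 = 6)
l(F) = 100 (l(F) = (6 + 4)**2 = 10**2 = 100)
P(G, L) = -3/2 (P(G, L) = 4 - 11*2/4 = 4 - 1/4*22 = 4 - 11/2 = -3/2)
sqrt(P(x, S) + l(-46)) = sqrt(-3/2 + 100) = sqrt(197/2) = sqrt(394)/2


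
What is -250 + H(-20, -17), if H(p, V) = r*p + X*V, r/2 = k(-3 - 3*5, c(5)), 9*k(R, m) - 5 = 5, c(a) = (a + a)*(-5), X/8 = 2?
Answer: -5098/9 ≈ -566.44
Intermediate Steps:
X = 16 (X = 8*2 = 16)
c(a) = -10*a (c(a) = (2*a)*(-5) = -10*a)
k(R, m) = 10/9 (k(R, m) = 5/9 + (⅑)*5 = 5/9 + 5/9 = 10/9)
r = 20/9 (r = 2*(10/9) = 20/9 ≈ 2.2222)
H(p, V) = 16*V + 20*p/9 (H(p, V) = 20*p/9 + 16*V = 16*V + 20*p/9)
-250 + H(-20, -17) = -250 + (16*(-17) + (20/9)*(-20)) = -250 + (-272 - 400/9) = -250 - 2848/9 = -5098/9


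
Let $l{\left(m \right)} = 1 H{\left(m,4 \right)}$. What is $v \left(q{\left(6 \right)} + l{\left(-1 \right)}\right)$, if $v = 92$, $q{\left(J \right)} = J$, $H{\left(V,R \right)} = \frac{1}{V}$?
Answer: $460$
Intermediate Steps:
$l{\left(m \right)} = \frac{1}{m}$ ($l{\left(m \right)} = 1 \frac{1}{m} = \frac{1}{m}$)
$v \left(q{\left(6 \right)} + l{\left(-1 \right)}\right) = 92 \left(6 + \frac{1}{-1}\right) = 92 \left(6 - 1\right) = 92 \cdot 5 = 460$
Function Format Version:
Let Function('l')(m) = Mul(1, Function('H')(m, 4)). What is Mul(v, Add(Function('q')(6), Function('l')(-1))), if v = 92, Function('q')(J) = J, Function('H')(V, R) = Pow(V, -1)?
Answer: 460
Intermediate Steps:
Function('l')(m) = Pow(m, -1) (Function('l')(m) = Mul(1, Pow(m, -1)) = Pow(m, -1))
Mul(v, Add(Function('q')(6), Function('l')(-1))) = Mul(92, Add(6, Pow(-1, -1))) = Mul(92, Add(6, -1)) = Mul(92, 5) = 460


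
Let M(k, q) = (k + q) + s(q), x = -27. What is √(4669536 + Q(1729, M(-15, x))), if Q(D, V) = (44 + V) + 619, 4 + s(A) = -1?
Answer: 2*√1167538 ≈ 2161.1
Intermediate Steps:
s(A) = -5 (s(A) = -4 - 1 = -5)
M(k, q) = -5 + k + q (M(k, q) = (k + q) - 5 = -5 + k + q)
Q(D, V) = 663 + V
√(4669536 + Q(1729, M(-15, x))) = √(4669536 + (663 + (-5 - 15 - 27))) = √(4669536 + (663 - 47)) = √(4669536 + 616) = √4670152 = 2*√1167538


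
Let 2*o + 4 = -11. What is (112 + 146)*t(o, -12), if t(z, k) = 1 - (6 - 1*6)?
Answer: 258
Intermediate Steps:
o = -15/2 (o = -2 + (1/2)*(-11) = -2 - 11/2 = -15/2 ≈ -7.5000)
t(z, k) = 1 (t(z, k) = 1 - (6 - 6) = 1 - 1*0 = 1 + 0 = 1)
(112 + 146)*t(o, -12) = (112 + 146)*1 = 258*1 = 258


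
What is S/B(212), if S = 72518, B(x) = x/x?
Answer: 72518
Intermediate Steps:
B(x) = 1
S/B(212) = 72518/1 = 72518*1 = 72518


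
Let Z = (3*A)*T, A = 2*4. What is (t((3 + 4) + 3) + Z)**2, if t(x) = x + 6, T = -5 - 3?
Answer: 30976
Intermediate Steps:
T = -8
A = 8
Z = -192 (Z = (3*8)*(-8) = 24*(-8) = -192)
t(x) = 6 + x
(t((3 + 4) + 3) + Z)**2 = ((6 + ((3 + 4) + 3)) - 192)**2 = ((6 + (7 + 3)) - 192)**2 = ((6 + 10) - 192)**2 = (16 - 192)**2 = (-176)**2 = 30976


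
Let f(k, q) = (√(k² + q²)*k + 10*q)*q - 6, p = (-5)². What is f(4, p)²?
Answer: 45397536 + 1248800*√641 ≈ 7.7015e+7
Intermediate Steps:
p = 25
f(k, q) = -6 + q*(10*q + k*√(k² + q²)) (f(k, q) = (k*√(k² + q²) + 10*q)*q - 6 = (10*q + k*√(k² + q²))*q - 6 = q*(10*q + k*√(k² + q²)) - 6 = -6 + q*(10*q + k*√(k² + q²)))
f(4, p)² = (-6 + 10*25² + 4*25*√(4² + 25²))² = (-6 + 10*625 + 4*25*√(16 + 625))² = (-6 + 6250 + 4*25*√641)² = (-6 + 6250 + 100*√641)² = (6244 + 100*√641)²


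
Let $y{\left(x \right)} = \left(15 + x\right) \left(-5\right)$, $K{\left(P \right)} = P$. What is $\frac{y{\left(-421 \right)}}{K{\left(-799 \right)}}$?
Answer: $- \frac{2030}{799} \approx -2.5407$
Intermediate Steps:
$y{\left(x \right)} = -75 - 5 x$
$\frac{y{\left(-421 \right)}}{K{\left(-799 \right)}} = \frac{-75 - -2105}{-799} = \left(-75 + 2105\right) \left(- \frac{1}{799}\right) = 2030 \left(- \frac{1}{799}\right) = - \frac{2030}{799}$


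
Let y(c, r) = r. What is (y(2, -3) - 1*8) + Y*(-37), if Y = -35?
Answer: 1284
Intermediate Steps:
(y(2, -3) - 1*8) + Y*(-37) = (-3 - 1*8) - 35*(-37) = (-3 - 8) + 1295 = -11 + 1295 = 1284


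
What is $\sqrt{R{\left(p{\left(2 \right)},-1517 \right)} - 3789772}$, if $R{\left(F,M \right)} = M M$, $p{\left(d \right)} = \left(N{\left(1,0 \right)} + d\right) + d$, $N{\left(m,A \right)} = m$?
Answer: $3 i \sqrt{165387} \approx 1220.0 i$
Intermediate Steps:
$p{\left(d \right)} = 1 + 2 d$ ($p{\left(d \right)} = \left(1 + d\right) + d = 1 + 2 d$)
$R{\left(F,M \right)} = M^{2}$
$\sqrt{R{\left(p{\left(2 \right)},-1517 \right)} - 3789772} = \sqrt{\left(-1517\right)^{2} - 3789772} = \sqrt{2301289 - 3789772} = \sqrt{-1488483} = 3 i \sqrt{165387}$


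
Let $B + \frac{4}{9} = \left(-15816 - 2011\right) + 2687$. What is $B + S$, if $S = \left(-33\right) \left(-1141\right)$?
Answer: $\frac{202613}{9} \approx 22513.0$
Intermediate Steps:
$S = 37653$
$B = - \frac{136264}{9}$ ($B = - \frac{4}{9} + \left(\left(-15816 - 2011\right) + 2687\right) = - \frac{4}{9} + \left(-17827 + 2687\right) = - \frac{4}{9} - 15140 = - \frac{136264}{9} \approx -15140.0$)
$B + S = - \frac{136264}{9} + 37653 = \frac{202613}{9}$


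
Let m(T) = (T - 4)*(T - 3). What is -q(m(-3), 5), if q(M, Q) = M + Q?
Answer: -47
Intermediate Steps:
m(T) = (-4 + T)*(-3 + T)
-q(m(-3), 5) = -((12 + (-3)² - 7*(-3)) + 5) = -((12 + 9 + 21) + 5) = -(42 + 5) = -1*47 = -47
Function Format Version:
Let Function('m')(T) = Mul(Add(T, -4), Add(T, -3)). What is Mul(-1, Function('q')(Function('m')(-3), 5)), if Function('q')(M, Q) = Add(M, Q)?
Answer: -47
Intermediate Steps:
Function('m')(T) = Mul(Add(-4, T), Add(-3, T))
Mul(-1, Function('q')(Function('m')(-3), 5)) = Mul(-1, Add(Add(12, Pow(-3, 2), Mul(-7, -3)), 5)) = Mul(-1, Add(Add(12, 9, 21), 5)) = Mul(-1, Add(42, 5)) = Mul(-1, 47) = -47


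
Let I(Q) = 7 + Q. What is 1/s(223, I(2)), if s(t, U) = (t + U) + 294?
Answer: 1/526 ≈ 0.0019011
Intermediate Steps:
s(t, U) = 294 + U + t (s(t, U) = (U + t) + 294 = 294 + U + t)
1/s(223, I(2)) = 1/(294 + (7 + 2) + 223) = 1/(294 + 9 + 223) = 1/526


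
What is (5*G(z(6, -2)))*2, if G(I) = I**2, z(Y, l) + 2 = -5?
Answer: 490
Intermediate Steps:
z(Y, l) = -7 (z(Y, l) = -2 - 5 = -7)
(5*G(z(6, -2)))*2 = (5*(-7)**2)*2 = (5*49)*2 = 245*2 = 490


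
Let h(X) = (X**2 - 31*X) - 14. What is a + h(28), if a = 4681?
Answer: 4583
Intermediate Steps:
h(X) = -14 + X**2 - 31*X
a + h(28) = 4681 + (-14 + 28**2 - 31*28) = 4681 + (-14 + 784 - 868) = 4681 - 98 = 4583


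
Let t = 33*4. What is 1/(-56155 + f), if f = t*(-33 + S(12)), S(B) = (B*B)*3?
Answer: -1/3487 ≈ -0.00028678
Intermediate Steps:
S(B) = 3*B² (S(B) = B²*3 = 3*B²)
t = 132
f = 52668 (f = 132*(-33 + 3*12²) = 132*(-33 + 3*144) = 132*(-33 + 432) = 132*399 = 52668)
1/(-56155 + f) = 1/(-56155 + 52668) = 1/(-3487) = -1/3487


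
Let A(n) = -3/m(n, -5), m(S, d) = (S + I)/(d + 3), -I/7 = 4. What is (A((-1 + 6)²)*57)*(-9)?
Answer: 1026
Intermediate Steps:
I = -28 (I = -7*4 = -28)
m(S, d) = (-28 + S)/(3 + d) (m(S, d) = (S - 28)/(d + 3) = (-28 + S)/(3 + d))
A(n) = -3/(14 - n/2) (A(n) = -3*(3 - 5)/(-28 + n) = -3*(-2/(-28 + n)) = -3/(14 - n/2))
(A((-1 + 6)²)*57)*(-9) = ((6/(-28 + (-1 + 6)²))*57)*(-9) = ((6/(-28 + 5²))*57)*(-9) = ((6/(-28 + 25))*57)*(-9) = ((6/(-3))*57)*(-9) = ((6*(-⅓))*57)*(-9) = -2*57*(-9) = -114*(-9) = 1026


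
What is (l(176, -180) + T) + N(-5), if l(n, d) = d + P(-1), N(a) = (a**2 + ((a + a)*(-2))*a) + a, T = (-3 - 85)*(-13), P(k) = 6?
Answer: 890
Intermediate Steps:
T = 1144 (T = -88*(-13) = 1144)
N(a) = a - 3*a**2 (N(a) = (a**2 + ((2*a)*(-2))*a) + a = (a**2 + (-4*a)*a) + a = (a**2 - 4*a**2) + a = -3*a**2 + a = a - 3*a**2)
l(n, d) = 6 + d (l(n, d) = d + 6 = 6 + d)
(l(176, -180) + T) + N(-5) = ((6 - 180) + 1144) - 5*(1 - 3*(-5)) = (-174 + 1144) - 5*(1 + 15) = 970 - 5*16 = 970 - 80 = 890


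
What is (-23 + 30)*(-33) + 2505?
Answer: 2274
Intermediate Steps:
(-23 + 30)*(-33) + 2505 = 7*(-33) + 2505 = -231 + 2505 = 2274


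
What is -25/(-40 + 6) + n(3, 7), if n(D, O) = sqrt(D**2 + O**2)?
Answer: 25/34 + sqrt(58) ≈ 8.3511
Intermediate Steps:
-25/(-40 + 6) + n(3, 7) = -25/(-40 + 6) + sqrt(3**2 + 7**2) = -25/(-34) + sqrt(9 + 49) = -25*(-1/34) + sqrt(58) = 25/34 + sqrt(58)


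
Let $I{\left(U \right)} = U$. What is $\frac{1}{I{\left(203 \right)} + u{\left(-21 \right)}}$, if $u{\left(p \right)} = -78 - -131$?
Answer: $\frac{1}{256} \approx 0.0039063$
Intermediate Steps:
$u{\left(p \right)} = 53$ ($u{\left(p \right)} = -78 + 131 = 53$)
$\frac{1}{I{\left(203 \right)} + u{\left(-21 \right)}} = \frac{1}{203 + 53} = \frac{1}{256}$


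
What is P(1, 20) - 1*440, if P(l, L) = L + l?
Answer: -419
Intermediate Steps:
P(1, 20) - 1*440 = (20 + 1) - 1*440 = 21 - 440 = -419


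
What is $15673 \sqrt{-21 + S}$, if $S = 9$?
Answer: $31346 i \sqrt{3} \approx 54293.0 i$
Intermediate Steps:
$15673 \sqrt{-21 + S} = 15673 \sqrt{-21 + 9} = 15673 \sqrt{-12} = 15673 \cdot 2 i \sqrt{3} = 31346 i \sqrt{3}$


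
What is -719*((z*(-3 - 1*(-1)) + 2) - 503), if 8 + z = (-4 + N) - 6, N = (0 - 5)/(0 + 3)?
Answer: 995815/3 ≈ 3.3194e+5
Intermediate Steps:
N = -5/3 ≈ -1.6667
z = -59/3 (z = -8 + ((-4 - 5/3) - 6) = -8 + (-17/3 - 6) = -8 - 35/3 = -59/3 ≈ -19.667)
-719*((z*(-3 - 1*(-1)) + 2) - 503) = -719*((-59*(-3 - 1*(-1))/3 + 2) - 503) = -719*((-59*(-3 + 1)/3 + 2) - 503) = -719*((-59/3*(-2) + 2) - 503) = -719*((118/3 + 2) - 503) = -719*(124/3 - 503) = -719*(-1385/3) = 995815/3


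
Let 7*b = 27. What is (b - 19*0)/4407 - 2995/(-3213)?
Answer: 4403786/4719897 ≈ 0.93303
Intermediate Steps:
b = 27/7 (b = (⅐)*27 = 27/7 ≈ 3.8571)
(b - 19*0)/4407 - 2995/(-3213) = (27/7 - 19*0)/4407 - 2995/(-3213) = (27/7 + 0)*(1/4407) - 2995*(-1/3213) = (27/7)*(1/4407) + 2995/3213 = 9/10283 + 2995/3213 = 4403786/4719897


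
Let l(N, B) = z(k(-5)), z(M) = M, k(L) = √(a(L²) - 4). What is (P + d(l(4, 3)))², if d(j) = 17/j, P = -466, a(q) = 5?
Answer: 201601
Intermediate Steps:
k(L) = 1 (k(L) = √(5 - 4) = √1 = 1)
l(N, B) = 1
(P + d(l(4, 3)))² = (-466 + 17/1)² = (-466 + 17*1)² = (-466 + 17)² = (-449)² = 201601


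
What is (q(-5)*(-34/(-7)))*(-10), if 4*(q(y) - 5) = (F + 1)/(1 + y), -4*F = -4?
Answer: -3315/14 ≈ -236.79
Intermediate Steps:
F = 1 (F = -1/4*(-4) = 1)
q(y) = 5 + 1/(2*(1 + y)) (q(y) = 5 + ((1 + 1)/(1 + y))/4 = 5 + (2/(1 + y))/4 = 5 + 1/(2*(1 + y)))
(q(-5)*(-34/(-7)))*(-10) = (((11 + 10*(-5))/(2*(1 - 5)))*(-34/(-7)))*(-10) = (((1/2)*(11 - 50)/(-4))*(-34*(-1/7)))*(-10) = (((1/2)*(-1/4)*(-39))*(34/7))*(-10) = ((39/8)*(34/7))*(-10) = (663/28)*(-10) = -3315/14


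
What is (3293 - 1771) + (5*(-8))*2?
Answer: 1442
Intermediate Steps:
(3293 - 1771) + (5*(-8))*2 = 1522 - 40*2 = 1522 - 80 = 1442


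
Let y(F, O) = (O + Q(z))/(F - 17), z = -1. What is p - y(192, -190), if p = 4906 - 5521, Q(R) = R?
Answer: -107434/175 ≈ -613.91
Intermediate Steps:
p = -615
y(F, O) = (-1 + O)/(-17 + F) (y(F, O) = (O - 1)/(F - 17) = (-1 + O)/(-17 + F))
p - y(192, -190) = -615 - (-1 - 190)/(-17 + 192) = -615 - (-191)/175 = -615 - 1*(-191/175) = -615 + 191/175 = -107434/175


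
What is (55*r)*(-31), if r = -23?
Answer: 39215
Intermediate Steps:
(55*r)*(-31) = (55*(-23))*(-31) = -1265*(-31) = 39215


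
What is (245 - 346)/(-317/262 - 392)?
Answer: 26462/103021 ≈ 0.25686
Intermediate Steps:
(245 - 346)/(-317/262 - 392) = -101/(-317*1/262 - 392) = -101/(-317/262 - 392) = -101/(-103021/262) = -101*(-262/103021) = 26462/103021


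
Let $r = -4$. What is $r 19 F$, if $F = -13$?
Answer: $988$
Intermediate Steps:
$r 19 F = \left(-4\right) 19 \left(-13\right) = \left(-76\right) \left(-13\right) = 988$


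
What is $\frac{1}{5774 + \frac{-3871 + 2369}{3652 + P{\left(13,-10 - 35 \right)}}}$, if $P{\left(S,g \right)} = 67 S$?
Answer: $\frac{4523}{26114300} \approx 0.0001732$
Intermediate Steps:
$\frac{1}{5774 + \frac{-3871 + 2369}{3652 + P{\left(13,-10 - 35 \right)}}} = \frac{1}{5774 + \frac{-3871 + 2369}{3652 + 67 \cdot 13}} = \frac{1}{5774 - \frac{1502}{3652 + 871}} = \frac{1}{5774 - \frac{1502}{4523}} = \frac{1}{\frac{26114300}{4523}} = \frac{4523}{26114300}$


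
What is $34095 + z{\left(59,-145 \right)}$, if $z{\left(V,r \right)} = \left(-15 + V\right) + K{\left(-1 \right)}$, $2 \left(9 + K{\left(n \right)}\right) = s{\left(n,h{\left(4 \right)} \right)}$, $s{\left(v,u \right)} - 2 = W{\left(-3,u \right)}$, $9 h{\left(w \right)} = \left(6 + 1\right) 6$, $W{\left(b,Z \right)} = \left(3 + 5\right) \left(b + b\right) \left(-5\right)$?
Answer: $34251$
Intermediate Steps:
$W{\left(b,Z \right)} = - 80 b$ ($W{\left(b,Z \right)} = 8 \cdot 2 b \left(-5\right) = 16 b \left(-5\right) = - 80 b$)
$h{\left(w \right)} = \frac{14}{3}$ ($h{\left(w \right)} = \frac{\left(6 + 1\right) 6}{9} = \frac{7 \cdot 6}{9} = \frac{1}{9} \cdot 42 = \frac{14}{3}$)
$s{\left(v,u \right)} = 242$ ($s{\left(v,u \right)} = 2 - -240 = 2 + 240 = 242$)
$K{\left(n \right)} = 112$ ($K{\left(n \right)} = -9 + \frac{1}{2} \cdot 242 = -9 + 121 = 112$)
$z{\left(V,r \right)} = 97 + V$ ($z{\left(V,r \right)} = \left(-15 + V\right) + 112 = 97 + V$)
$34095 + z{\left(59,-145 \right)} = 34095 + \left(97 + 59\right) = 34095 + 156 = 34251$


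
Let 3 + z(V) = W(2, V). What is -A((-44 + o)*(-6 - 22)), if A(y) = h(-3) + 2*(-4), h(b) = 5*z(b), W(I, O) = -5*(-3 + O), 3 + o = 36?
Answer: -127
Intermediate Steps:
o = 33 (o = -3 + 36 = 33)
W(I, O) = 15 - 5*O
z(V) = 12 - 5*V (z(V) = -3 + (15 - 5*V) = 12 - 5*V)
h(b) = 60 - 25*b (h(b) = 5*(12 - 5*b) = 60 - 25*b)
A(y) = 127 (A(y) = (60 - 25*(-3)) + 2*(-4) = (60 + 75) - 8 = 135 - 8 = 127)
-A((-44 + o)*(-6 - 22)) = -1*127 = -127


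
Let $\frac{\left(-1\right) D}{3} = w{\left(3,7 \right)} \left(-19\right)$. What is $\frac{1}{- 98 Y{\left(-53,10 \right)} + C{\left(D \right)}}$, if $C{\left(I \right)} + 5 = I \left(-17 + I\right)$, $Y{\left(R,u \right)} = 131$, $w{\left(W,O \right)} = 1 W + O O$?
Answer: $\frac{1}{8722065} \approx 1.1465 \cdot 10^{-7}$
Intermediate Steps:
$w{\left(W,O \right)} = W + O^{2}$
$D = 2964$ ($D = - 3 \left(3 + 7^{2}\right) \left(-19\right) = - 3 \left(3 + 49\right) \left(-19\right) = - 3 \cdot 52 \left(-19\right) = \left(-3\right) \left(-988\right) = 2964$)
$C{\left(I \right)} = -5 + I \left(-17 + I\right)$
$\frac{1}{- 98 Y{\left(-53,10 \right)} + C{\left(D \right)}} = \frac{1}{\left(-98\right) 131 - \left(50393 - 8785296\right)} = \frac{1}{-12838 - -8734903} = \frac{1}{-12838 + 8734903} = \frac{1}{8722065}$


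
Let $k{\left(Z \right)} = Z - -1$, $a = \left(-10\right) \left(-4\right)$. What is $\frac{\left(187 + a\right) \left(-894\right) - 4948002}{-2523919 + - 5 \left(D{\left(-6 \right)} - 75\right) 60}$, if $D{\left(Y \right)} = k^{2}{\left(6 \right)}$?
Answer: $\frac{5150940}{2516119} \approx 2.0472$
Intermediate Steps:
$a = 40$
$k{\left(Z \right)} = 1 + Z$ ($k{\left(Z \right)} = Z + 1 = 1 + Z$)
$D{\left(Y \right)} = 49$ ($D{\left(Y \right)} = \left(1 + 6\right)^{2} = 7^{2} = 49$)
$\frac{\left(187 + a\right) \left(-894\right) - 4948002}{-2523919 + - 5 \left(D{\left(-6 \right)} - 75\right) 60} = \frac{\left(187 + 40\right) \left(-894\right) - 4948002}{-2523919 + - 5 \left(49 - 75\right) 60} = \frac{227 \left(-894\right) - 4948002}{-2523919 + \left(-5\right) \left(-26\right) 60} = \frac{-202938 - 4948002}{-2523919 + 130 \cdot 60} = - \frac{5150940}{-2523919 + 7800} = - \frac{5150940}{-2516119} = \left(-5150940\right) \left(- \frac{1}{2516119}\right) = \frac{5150940}{2516119}$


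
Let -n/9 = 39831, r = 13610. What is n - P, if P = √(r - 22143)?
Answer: -358479 - I*√8533 ≈ -3.5848e+5 - 92.374*I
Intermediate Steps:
n = -358479 (n = -9*39831 = -358479)
P = I*√8533 (P = √(13610 - 22143) = √(-8533) = I*√8533 ≈ 92.374*I)
n - P = -358479 - I*√8533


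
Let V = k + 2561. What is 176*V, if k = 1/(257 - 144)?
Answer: 50933344/113 ≈ 4.5074e+5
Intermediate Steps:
k = 1/113 ≈ 0.0088496
V = 289394/113 (V = 1/113 + 2561 = 289394/113 ≈ 2561.0)
176*V = 176*(289394/113) = 50933344/113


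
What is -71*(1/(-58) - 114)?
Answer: 469523/58 ≈ 8095.2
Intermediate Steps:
-71*(1/(-58) - 114) = -71*(-1/58 - 114) = -71*(-6613/58) = 469523/58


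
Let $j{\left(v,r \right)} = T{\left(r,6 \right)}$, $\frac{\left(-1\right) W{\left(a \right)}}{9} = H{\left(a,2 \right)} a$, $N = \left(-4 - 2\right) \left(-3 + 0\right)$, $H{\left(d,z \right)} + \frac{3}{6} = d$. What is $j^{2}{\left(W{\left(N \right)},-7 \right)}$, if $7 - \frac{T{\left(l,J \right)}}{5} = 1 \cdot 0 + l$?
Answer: $4900$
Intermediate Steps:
$H{\left(d,z \right)} = - \frac{1}{2} + d$
$N = 18$ ($N = \left(-6\right) \left(-3\right) = 18$)
$T{\left(l,J \right)} = 35 - 5 l$ ($T{\left(l,J \right)} = 35 - 5 \left(1 \cdot 0 + l\right) = 35 - 5 \left(0 + l\right) = 35 - 5 l$)
$W{\left(a \right)} = - 9 a \left(- \frac{1}{2} + a\right)$ ($W{\left(a \right)} = - 9 \left(- \frac{1}{2} + a\right) a = - 9 a \left(- \frac{1}{2} + a\right)$)
$j{\left(v,r \right)} = 35 - 5 r$
$j^{2}{\left(W{\left(N \right)},-7 \right)} = \left(35 - -35\right)^{2} = \left(35 + 35\right)^{2} = 70^{2} = 4900$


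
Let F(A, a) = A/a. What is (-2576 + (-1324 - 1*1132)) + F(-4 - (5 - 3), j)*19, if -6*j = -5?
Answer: -25844/5 ≈ -5168.8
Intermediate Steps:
j = ⅚ (j = -⅙*(-5) = ⅚ ≈ 0.83333)
(-2576 + (-1324 - 1*1132)) + F(-4 - (5 - 3), j)*19 = (-2576 + (-1324 - 1*1132)) + ((-4 - (5 - 3))/(⅚))*19 = (-2576 + (-1324 - 1132)) + ((-4 - 1*2)*(6/5))*19 = (-2576 - 2456) + ((-4 - 2)*(6/5))*19 = -5032 - 6*6/5*19 = -5032 - 36/5*19 = -5032 - 684/5 = -25844/5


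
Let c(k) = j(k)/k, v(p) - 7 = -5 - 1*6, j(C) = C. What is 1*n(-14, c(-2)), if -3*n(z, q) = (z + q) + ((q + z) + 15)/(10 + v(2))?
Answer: 38/9 ≈ 4.2222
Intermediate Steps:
v(p) = -4 (v(p) = 7 + (-5 - 1*6) = 7 + (-5 - 6) = 7 - 11 = -4)
c(k) = 1 (c(k) = k/k = 1)
n(z, q) = -5/6 - 7*q/18 - 7*z/18 (n(z, q) = -((z + q) + ((q + z) + 15)/(10 - 4))/3 = -((q + z) + (15 + q + z)/6)/3 = -((q + z) + (15 + q + z)*(1/6))/3 = -((q + z) + (5/2 + q/6 + z/6))/3 = -(5/2 + 7*q/6 + 7*z/6)/3 = -5/6 - 7*q/18 - 7*z/18)
1*n(-14, c(-2)) = 1*(-5/6 - 7/18*1 - 7/18*(-14)) = 1*(-5/6 - 7/18 + 49/9) = 1*(38/9) = 38/9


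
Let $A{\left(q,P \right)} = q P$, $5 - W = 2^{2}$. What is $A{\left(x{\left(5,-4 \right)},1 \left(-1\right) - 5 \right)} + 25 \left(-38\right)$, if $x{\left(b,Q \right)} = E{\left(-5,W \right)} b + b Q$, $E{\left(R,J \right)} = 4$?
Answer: $-950$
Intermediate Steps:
$W = 1$ ($W = 5 - 2^{2} = 5 - 4 = 1$)
$x{\left(b,Q \right)} = 4 b + Q b$ ($x{\left(b,Q \right)} = 4 b + b Q = 4 b + Q b$)
$A{\left(q,P \right)} = P q$
$A{\left(x{\left(5,-4 \right)},1 \left(-1\right) - 5 \right)} + 25 \left(-38\right) = \left(1 \left(-1\right) - 5\right) 5 \left(4 - 4\right) + 25 \left(-38\right) = \left(-1 - 5\right) 5 \cdot 0 - 950 = \left(-6\right) 0 - 950 = 0 - 950 = -950$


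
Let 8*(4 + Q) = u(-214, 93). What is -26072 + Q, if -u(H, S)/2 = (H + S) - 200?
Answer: -103983/4 ≈ -25996.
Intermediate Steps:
u(H, S) = 400 - 2*H - 2*S (u(H, S) = -2*((H + S) - 200) = -2*(-200 + H + S) = 400 - 2*H - 2*S)
Q = 305/4 (Q = -4 + (400 - 2*(-214) - 2*93)/8 = -4 + (400 + 428 - 186)/8 = -4 + (⅛)*642 = -4 + 321/4 = 305/4 ≈ 76.250)
-26072 + Q = -26072 + 305/4 = -103983/4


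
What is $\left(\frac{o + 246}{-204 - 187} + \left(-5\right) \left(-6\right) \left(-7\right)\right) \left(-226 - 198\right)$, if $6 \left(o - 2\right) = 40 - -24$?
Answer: $\frac{104772944}{1173} \approx 89321.0$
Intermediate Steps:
$o = \frac{38}{3}$ ($o = 2 + \frac{40 - -24}{6} = 2 + \frac{40 + 24}{6} = 2 + \frac{1}{6} \cdot 64 = 2 + \frac{32}{3} = \frac{38}{3} \approx 12.667$)
$\left(\frac{o + 246}{-204 - 187} + \left(-5\right) \left(-6\right) \left(-7\right)\right) \left(-226 - 198\right) = \left(\frac{\frac{38}{3} + 246}{-204 - 187} + \left(-5\right) \left(-6\right) \left(-7\right)\right) \left(-226 - 198\right) = \left(\frac{776}{3 \left(-391\right)} + 30 \left(-7\right)\right) \left(-226 - 198\right) = \left(\frac{776}{3} \left(- \frac{1}{391}\right) - 210\right) \left(-424\right) = \left(- \frac{776}{1173} - 210\right) \left(-424\right) = \left(- \frac{247106}{1173}\right) \left(-424\right) = \frac{104772944}{1173}$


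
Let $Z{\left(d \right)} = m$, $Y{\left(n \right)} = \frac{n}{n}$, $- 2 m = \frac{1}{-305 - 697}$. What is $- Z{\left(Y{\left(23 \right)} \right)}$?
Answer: $- \frac{1}{2004} \approx -0.000499$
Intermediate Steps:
$m = \frac{1}{2004}$ ($m = - \frac{1}{2 \left(-305 - 697\right)} = - \frac{1}{2 \left(-1002\right)} = \left(- \frac{1}{2}\right) \left(- \frac{1}{1002}\right) = \frac{1}{2004} \approx 0.000499$)
$Y{\left(n \right)} = 1$
$Z{\left(d \right)} = \frac{1}{2004}$
$- Z{\left(Y{\left(23 \right)} \right)} = \left(-1\right) \frac{1}{2004} = - \frac{1}{2004}$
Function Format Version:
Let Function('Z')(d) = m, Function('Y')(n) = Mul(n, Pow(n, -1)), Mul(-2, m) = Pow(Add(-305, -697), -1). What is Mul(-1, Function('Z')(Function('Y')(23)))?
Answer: Rational(-1, 2004) ≈ -0.00049900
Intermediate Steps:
m = Rational(1, 2004) (m = Mul(Rational(-1, 2), Pow(Add(-305, -697), -1)) = Mul(Rational(-1, 2), Pow(-1002, -1)) = Mul(Rational(-1, 2), Rational(-1, 1002)) = Rational(1, 2004) ≈ 0.00049900)
Function('Y')(n) = 1
Function('Z')(d) = Rational(1, 2004)
Mul(-1, Function('Z')(Function('Y')(23))) = Mul(-1, Rational(1, 2004)) = Rational(-1, 2004)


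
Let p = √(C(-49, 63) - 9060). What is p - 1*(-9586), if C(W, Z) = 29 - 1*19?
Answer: 9586 + 5*I*√362 ≈ 9586.0 + 95.131*I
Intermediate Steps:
C(W, Z) = 10 (C(W, Z) = 29 - 19 = 10)
p = 5*I*√362 (p = √(10 - 9060) = √(-9050) = 5*I*√362 ≈ 95.131*I)
p - 1*(-9586) = 5*I*√362 - 1*(-9586) = 5*I*√362 + 9586 = 9586 + 5*I*√362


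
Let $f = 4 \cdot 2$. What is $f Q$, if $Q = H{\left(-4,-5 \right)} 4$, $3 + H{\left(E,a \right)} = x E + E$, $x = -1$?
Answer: $-96$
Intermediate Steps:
$H{\left(E,a \right)} = -3$ ($H{\left(E,a \right)} = -3 + \left(- E + E\right) = -3 + 0 = -3$)
$Q = -12$ ($Q = \left(-3\right) 4 = -12$)
$f = 8$
$f Q = 8 \left(-12\right) = -96$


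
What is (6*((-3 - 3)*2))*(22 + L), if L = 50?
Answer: -5184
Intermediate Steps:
(6*((-3 - 3)*2))*(22 + L) = (6*((-3 - 3)*2))*(22 + 50) = (6*(-6*2))*72 = (6*(-12))*72 = -72*72 = -5184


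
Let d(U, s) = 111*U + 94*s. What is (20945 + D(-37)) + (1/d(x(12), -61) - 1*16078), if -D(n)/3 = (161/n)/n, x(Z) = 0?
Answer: 38202429591/7849846 ≈ 4866.6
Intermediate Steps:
d(U, s) = 94*s + 111*U
D(n) = -483/n² (D(n) = -3*161/n/n = -483/n²)
(20945 + D(-37)) + (1/d(x(12), -61) - 1*16078) = (20945 - 483/(-37)²) + (1/(94*(-61) + 111*0) - 1*16078) = (20945 - 483*1/1369) + (1/(-5734 + 0) - 16078) = (20945 - 483/1369) + (1/(-5734) - 16078) = 28673222/1369 + (-1/5734 - 16078) = 28673222/1369 - 92191253/5734 = 38202429591/7849846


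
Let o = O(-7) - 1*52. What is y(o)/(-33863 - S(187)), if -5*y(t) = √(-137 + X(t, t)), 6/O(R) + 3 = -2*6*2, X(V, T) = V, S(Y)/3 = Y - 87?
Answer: I*√1703/512445 ≈ 8.053e-5*I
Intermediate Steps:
S(Y) = -261 + 3*Y (S(Y) = 3*(Y - 87) = 3*(-87 + Y) = -261 + 3*Y)
O(R) = -2/9 (O(R) = 6/(-3 - 2*6*2) = 6/(-3 - 12*2) = 6/(-3 - 24) = 6/(-27) = 6*(-1/27) = -2/9)
o = -470/9 (o = -2/9 - 1*52 = -2/9 - 52 = -470/9 ≈ -52.222)
y(t) = -√(-137 + t)/5
y(o)/(-33863 - S(187)) = (-√(-137 - 470/9)/5)/(-33863 - (-261 + 3*187)) = (-I*√1703/15)/(-33863 - (-261 + 561)) = (-I*√1703/15)/(-33863 - 1*300) = (-I*√1703/15)/(-33863 - 300) = -I*√1703/15/(-34163) = -I*√1703/15*(-1/34163) = I*√1703/512445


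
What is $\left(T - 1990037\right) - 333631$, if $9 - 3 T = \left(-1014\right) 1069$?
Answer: $-1962343$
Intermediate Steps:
$T = 361325$ ($T = 3 - \frac{\left(-1014\right) 1069}{3} = 3 - -361322 = 3 + 361322 = 361325$)
$\left(T - 1990037\right) - 333631 = \left(361325 - 1990037\right) - 333631 = -1628712 - 333631 = -1962343$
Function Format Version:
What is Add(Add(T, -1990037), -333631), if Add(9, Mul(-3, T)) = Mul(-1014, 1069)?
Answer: -1962343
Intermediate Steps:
T = 361325 (T = Add(3, Mul(Rational(-1, 3), Mul(-1014, 1069))) = Add(3, Mul(Rational(-1, 3), -1083966)) = Add(3, 361322) = 361325)
Add(Add(T, -1990037), -333631) = Add(Add(361325, -1990037), -333631) = Add(-1628712, -333631) = -1962343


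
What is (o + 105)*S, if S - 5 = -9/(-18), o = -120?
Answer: -165/2 ≈ -82.500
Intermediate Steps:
S = 11/2 (S = 5 - 9/(-18) = 5 - 9*(-1/18) = 5 + ½ = 11/2 ≈ 5.5000)
(o + 105)*S = (-120 + 105)*(11/2) = -15*11/2 = -165/2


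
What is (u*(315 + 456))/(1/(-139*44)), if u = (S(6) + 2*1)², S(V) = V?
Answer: -301787904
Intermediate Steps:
u = 64 (u = (6 + 2*1)² = (6 + 2)² = 8² = 64)
(u*(315 + 456))/(1/(-139*44)) = (64*(315 + 456))/(1/(-139*44)) = (64*771)/(1/(-6116)) = 49344/(-1/6116) = 49344*(-6116) = -301787904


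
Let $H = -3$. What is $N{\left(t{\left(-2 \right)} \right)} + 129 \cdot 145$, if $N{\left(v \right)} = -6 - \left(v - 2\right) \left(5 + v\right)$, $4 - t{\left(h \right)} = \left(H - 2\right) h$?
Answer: $18691$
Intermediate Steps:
$t{\left(h \right)} = 4 + 5 h$ ($t{\left(h \right)} = 4 - \left(-3 - 2\right) h = 4 - - 5 h = 4 + 5 h$)
$N{\left(v \right)} = -6 - \left(-2 + v\right) \left(5 + v\right)$
$N{\left(t{\left(-2 \right)} \right)} + 129 \cdot 145 = \left(4 - \left(4 + 5 \left(-2\right)\right)^{2} - 3 \left(4 + 5 \left(-2\right)\right)\right) + 129 \cdot 145 = \left(4 - \left(4 - 10\right)^{2} - 3 \left(4 - 10\right)\right) + 18705 = \left(4 - \left(-6\right)^{2} - -18\right) + 18705 = \left(4 - 36 + 18\right) + 18705 = -14 + 18705 = 18691$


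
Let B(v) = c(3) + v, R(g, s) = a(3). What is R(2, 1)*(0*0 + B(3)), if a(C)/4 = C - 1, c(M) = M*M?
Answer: 96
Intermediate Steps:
c(M) = M**2
a(C) = -4 + 4*C (a(C) = 4*(C - 1) = 4*(-1 + C) = -4 + 4*C)
R(g, s) = 8 (R(g, s) = -4 + 4*3 = -4 + 12 = 8)
B(v) = 9 + v (B(v) = 3**2 + v = 9 + v)
R(2, 1)*(0*0 + B(3)) = 8*(0*0 + (9 + 3)) = 8*(0 + 12) = 8*12 = 96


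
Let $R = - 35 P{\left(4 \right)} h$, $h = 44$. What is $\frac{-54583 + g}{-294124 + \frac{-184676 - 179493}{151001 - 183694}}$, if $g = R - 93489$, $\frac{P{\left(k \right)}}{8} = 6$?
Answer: $\frac{7257584456}{9615431763} \approx 0.75479$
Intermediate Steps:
$P{\left(k \right)} = 48$ ($P{\left(k \right)} = 8 \cdot 6 = 48$)
$R = -73920$ ($R = \left(-35\right) 48 \cdot 44 = \left(-1680\right) 44 = -73920$)
$g = -167409$ ($g = -73920 - 93489 = -167409$)
$\frac{-54583 + g}{-294124 + \frac{-184676 - 179493}{151001 - 183694}} = \frac{-54583 - 167409}{-294124 + \frac{-184676 - 179493}{151001 - 183694}} = - \frac{221992}{-294124 - \frac{364169}{151001 - 183694}} = - \frac{221992}{-294124 - \frac{364169}{-32693}} = - \frac{221992}{-294124 - - \frac{364169}{32693}} = - \frac{221992}{-294124 + \frac{364169}{32693}} = - \frac{221992}{- \frac{9615431763}{32693}} = \left(-221992\right) \left(- \frac{32693}{9615431763}\right) = \frac{7257584456}{9615431763}$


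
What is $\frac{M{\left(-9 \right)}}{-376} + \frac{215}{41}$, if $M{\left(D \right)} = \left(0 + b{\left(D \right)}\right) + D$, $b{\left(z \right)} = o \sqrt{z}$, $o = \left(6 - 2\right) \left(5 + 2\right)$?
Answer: $\frac{81209}{15416} - \frac{21 i}{94} \approx 5.2678 - 0.2234 i$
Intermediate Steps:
$o = 28$ ($o = 4 \cdot 7 = 28$)
$b{\left(z \right)} = 28 \sqrt{z}$
$M{\left(D \right)} = D + 28 \sqrt{D}$ ($M{\left(D \right)} = \left(0 + 28 \sqrt{D}\right) + D = 28 \sqrt{D} + D = D + 28 \sqrt{D}$)
$\frac{M{\left(-9 \right)}}{-376} + \frac{215}{41} = \frac{-9 + 28 \sqrt{-9}}{-376} + \frac{215}{41} = \left(-9 + 28 \cdot 3 i\right) \left(- \frac{1}{376}\right) + 215 \cdot \frac{1}{41} = \left(-9 + 84 i\right) \left(- \frac{1}{376}\right) + \frac{215}{41} = \left(\frac{9}{376} - \frac{21 i}{94}\right) + \frac{215}{41} = \frac{81209}{15416} - \frac{21 i}{94}$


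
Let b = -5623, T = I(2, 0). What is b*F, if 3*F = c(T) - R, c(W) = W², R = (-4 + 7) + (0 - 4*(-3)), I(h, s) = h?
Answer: 61853/3 ≈ 20618.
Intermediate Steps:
T = 2
R = 15 (R = 3 + (0 + 12) = 3 + 12 = 15)
F = -11/3 (F = (2² - 1*15)/3 = (4 - 15)/3 = (⅓)*(-11) = -11/3 ≈ -3.6667)
b*F = -5623*(-11/3) = 61853/3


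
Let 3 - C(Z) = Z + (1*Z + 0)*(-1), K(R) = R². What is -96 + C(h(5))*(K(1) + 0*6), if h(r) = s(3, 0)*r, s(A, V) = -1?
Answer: -93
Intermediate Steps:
h(r) = -r
C(Z) = 3 (C(Z) = 3 - (Z + (1*Z + 0)*(-1)) = 3 - (Z + (Z + 0)*(-1)) = 3 - (Z + Z*(-1)) = 3 - (Z - Z) = 3 - 1*0 = 3 + 0 = 3)
-96 + C(h(5))*(K(1) + 0*6) = -96 + 3*(1² + 0*6) = -96 + 3*(1 + 0) = -96 + 3*1 = -96 + 3 = -93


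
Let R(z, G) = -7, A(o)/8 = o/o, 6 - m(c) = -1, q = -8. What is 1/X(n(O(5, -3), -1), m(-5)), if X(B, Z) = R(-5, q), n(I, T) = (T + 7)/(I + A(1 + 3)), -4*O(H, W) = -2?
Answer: -1/7 ≈ -0.14286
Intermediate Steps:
m(c) = 7 (m(c) = 6 - 1*(-1) = 6 + 1 = 7)
O(H, W) = 1/2 (O(H, W) = -1/4*(-2) = 1/2)
A(o) = 8 (A(o) = 8*(o/o) = 8*1 = 8)
n(I, T) = (7 + T)/(8 + I) (n(I, T) = (T + 7)/(I + 8) = (7 + T)/(8 + I))
X(B, Z) = -7
1/X(n(O(5, -3), -1), m(-5)) = 1/(-7) = -1/7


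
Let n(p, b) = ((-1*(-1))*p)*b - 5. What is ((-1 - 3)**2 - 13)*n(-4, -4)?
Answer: 33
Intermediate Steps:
n(p, b) = -5 + b*p (n(p, b) = (1*p)*b - 5 = p*b - 5 = b*p - 5 = -5 + b*p)
((-1 - 3)**2 - 13)*n(-4, -4) = ((-1 - 3)**2 - 13)*(-5 - 4*(-4)) = ((-4)**2 - 13)*(-5 + 16) = (16 - 13)*11 = 3*11 = 33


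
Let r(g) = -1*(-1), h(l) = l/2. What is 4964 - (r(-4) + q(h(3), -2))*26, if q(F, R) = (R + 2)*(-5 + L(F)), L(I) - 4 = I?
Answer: 4938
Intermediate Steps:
h(l) = l/2 (h(l) = l*(½) = l/2)
L(I) = 4 + I
r(g) = 1
q(F, R) = (-1 + F)*(2 + R) (q(F, R) = (R + 2)*(-5 + (4 + F)) = (2 + R)*(-1 + F) = (-1 + F)*(2 + R))
4964 - (r(-4) + q(h(3), -2))*26 = 4964 - (1 + (-2 - 1*(-2) + 2*((½)*3) + ((½)*3)*(-2)))*26 = 4964 - (1 + (-2 + 2 + 2*(3/2) + (3/2)*(-2)))*26 = 4964 - (1 + (-2 + 2 + 3 - 3))*26 = 4964 - (1 + 0)*26 = 4964 - 26 = 4938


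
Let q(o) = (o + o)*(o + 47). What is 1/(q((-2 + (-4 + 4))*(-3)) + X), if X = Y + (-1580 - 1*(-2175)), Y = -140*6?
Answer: 1/391 ≈ 0.0025575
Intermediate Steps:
Y = -840
q(o) = 2*o*(47 + o) (q(o) = (2*o)*(47 + o) = 2*o*(47 + o))
X = -245 (X = -840 + (-1580 - 1*(-2175)) = -840 + (-1580 + 2175) = -840 + 595 = -245)
1/(q((-2 + (-4 + 4))*(-3)) + X) = 1/(2*((-2 + (-4 + 4))*(-3))*(47 + (-2 + (-4 + 4))*(-3)) - 245) = 1/(2*((-2 + 0)*(-3))*(47 + (-2 + 0)*(-3)) - 245) = 1/(2*(-2*(-3))*(47 - 2*(-3)) - 245) = 1/(2*6*(47 + 6) - 245) = 1/(2*6*53 - 245) = 1/(636 - 245) = 1/391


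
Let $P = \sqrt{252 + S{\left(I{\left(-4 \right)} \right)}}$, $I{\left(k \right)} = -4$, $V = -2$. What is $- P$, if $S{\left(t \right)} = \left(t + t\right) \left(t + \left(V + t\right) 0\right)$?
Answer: $- 2 \sqrt{71} \approx -16.852$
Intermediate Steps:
$S{\left(t \right)} = 2 t^{2}$ ($S{\left(t \right)} = \left(t + t\right) \left(t + \left(-2 + t\right) 0\right) = 2 t \left(t + 0\right) = 2 t t = 2 t^{2}$)
$P = 2 \sqrt{71}$ ($P = \sqrt{252 + 2 \left(-4\right)^{2}} = \sqrt{252 + 2 \cdot 16} = \sqrt{252 + 32} = \sqrt{284} = 2 \sqrt{71} \approx 16.852$)
$- P = - 2 \sqrt{71}$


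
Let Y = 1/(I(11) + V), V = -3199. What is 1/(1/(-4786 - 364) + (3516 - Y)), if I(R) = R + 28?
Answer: 1627400/5721938599 ≈ 0.00028441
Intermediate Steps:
I(R) = 28 + R
Y = -1/3160 (Y = 1/((28 + 11) - 3199) = 1/(39 - 3199) = 1/(-3160) = -1/3160 ≈ -0.00031646)
1/(1/(-4786 - 364) + (3516 - Y)) = 1/(1/(-4786 - 364) + (3516 - 1*(-1/3160))) = 1/(1/(-5150) + (3516 + 1/3160)) = 1/(-1/5150 + 11110561/3160) = 1/(5721938599/1627400) = 1627400/5721938599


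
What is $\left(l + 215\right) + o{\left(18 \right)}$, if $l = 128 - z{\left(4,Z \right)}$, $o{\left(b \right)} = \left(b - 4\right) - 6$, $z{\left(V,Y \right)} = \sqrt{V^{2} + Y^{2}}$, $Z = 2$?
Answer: $351 - 2 \sqrt{5} \approx 346.53$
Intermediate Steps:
$o{\left(b \right)} = -10 + b$ ($o{\left(b \right)} = \left(-4 + b\right) - 6 = -10 + b$)
$l = 128 - 2 \sqrt{5}$ ($l = 128 - \sqrt{4^{2} + 2^{2}} = 128 - \sqrt{16 + 4} = 128 - \sqrt{20} = 128 - 2 \sqrt{5} \approx 123.53$)
$\left(l + 215\right) + o{\left(18 \right)} = \left(\left(128 - 2 \sqrt{5}\right) + 215\right) + \left(-10 + 18\right) = \left(343 - 2 \sqrt{5}\right) + 8 = 351 - 2 \sqrt{5}$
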